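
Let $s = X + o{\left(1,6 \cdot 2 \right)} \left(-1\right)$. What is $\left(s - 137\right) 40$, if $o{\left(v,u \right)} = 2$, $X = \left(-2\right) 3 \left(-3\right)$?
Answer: $-4840$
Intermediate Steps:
$X = 18$ ($X = \left(-6\right) \left(-3\right) = 18$)
$s = 16$ ($s = 18 + 2 \left(-1\right) = 18 - 2 = 16$)
$\left(s - 137\right) 40 = \left(16 - 137\right) 40 = \left(-121\right) 40 = -4840$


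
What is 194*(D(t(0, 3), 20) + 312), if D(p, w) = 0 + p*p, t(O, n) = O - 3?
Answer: 62274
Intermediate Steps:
t(O, n) = -3 + O
D(p, w) = p² (D(p, w) = 0 + p² = p²)
194*(D(t(0, 3), 20) + 312) = 194*((-3 + 0)² + 312) = 194*((-3)² + 312) = 194*(9 + 312) = 194*321 = 62274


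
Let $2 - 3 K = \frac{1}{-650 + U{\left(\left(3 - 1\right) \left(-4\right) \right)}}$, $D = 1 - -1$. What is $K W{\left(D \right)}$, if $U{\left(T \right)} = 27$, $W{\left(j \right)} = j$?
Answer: $\frac{2494}{1869} \approx 1.3344$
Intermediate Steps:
$D = 2$ ($D = 1 + 1 = 2$)
$K = \frac{1247}{1869}$ ($K = \frac{2}{3} - \frac{1}{3 \left(-650 + 27\right)} = \frac{2}{3} - \frac{1}{3 \left(-623\right)} = \frac{2}{3} - - \frac{1}{1869} = \frac{2}{3} + \frac{1}{1869} = \frac{1247}{1869} \approx 0.6672$)
$K W{\left(D \right)} = \frac{1247}{1869} \cdot 2 = \frac{2494}{1869}$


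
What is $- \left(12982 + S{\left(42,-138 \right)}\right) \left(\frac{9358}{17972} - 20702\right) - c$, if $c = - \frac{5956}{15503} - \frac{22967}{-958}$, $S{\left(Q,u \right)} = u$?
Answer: $\frac{17742683836495786575}{66729469882} \approx 2.6589 \cdot 10^{8}$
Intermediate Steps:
$c = \frac{350351553}{14851874}$ ($c = \left(-5956\right) \frac{1}{15503} - - \frac{22967}{958} = - \frac{5956}{15503} + \frac{22967}{958} = \frac{350351553}{14851874} \approx 23.59$)
$- \left(12982 + S{\left(42,-138 \right)}\right) \left(\frac{9358}{17972} - 20702\right) - c = - \left(12982 - 138\right) \left(\frac{9358}{17972} - 20702\right) - \frac{350351553}{14851874} = - 12844 \left(9358 \cdot \frac{1}{17972} - 20702\right) - \frac{350351553}{14851874} = - 12844 \left(\frac{4679}{8986} - 20702\right) - \frac{350351553}{14851874} = - \frac{12844 \left(-186023493\right)}{8986} - \frac{350351553}{14851874} = \left(-1\right) \left(- \frac{1194642872046}{4493}\right) - \frac{350351553}{14851874} = \frac{1194642872046}{4493} - \frac{350351553}{14851874} = \frac{17742683836495786575}{66729469882}$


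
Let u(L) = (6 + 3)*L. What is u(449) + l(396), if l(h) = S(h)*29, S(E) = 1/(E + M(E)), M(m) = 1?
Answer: 1604306/397 ≈ 4041.1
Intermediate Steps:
u(L) = 9*L
S(E) = 1/(1 + E) (S(E) = 1/(E + 1) = 1/(1 + E))
l(h) = 29/(1 + h)
u(449) + l(396) = 9*449 + 29/(1 + 396) = 4041 + 29/397 = 1604306/397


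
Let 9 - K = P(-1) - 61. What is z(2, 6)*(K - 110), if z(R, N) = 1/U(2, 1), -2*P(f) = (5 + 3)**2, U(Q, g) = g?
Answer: -8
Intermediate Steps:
P(f) = -32 (P(f) = -(5 + 3)**2/2 = -1/2*8**2 = -1/2*64 = -32)
K = 102 (K = 9 - (-32 - 61) = 9 - 1*(-93) = 9 + 93 = 102)
z(R, N) = 1 (z(R, N) = 1/1 = 1)
z(2, 6)*(K - 110) = 1*(102 - 110) = 1*(-8) = -8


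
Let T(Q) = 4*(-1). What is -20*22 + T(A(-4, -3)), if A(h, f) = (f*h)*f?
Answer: -444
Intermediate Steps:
A(h, f) = h*f²
T(Q) = -4
-20*22 + T(A(-4, -3)) = -20*22 - 4 = -440 - 4 = -444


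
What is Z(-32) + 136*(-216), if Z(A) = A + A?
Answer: -29440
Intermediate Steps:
Z(A) = 2*A
Z(-32) + 136*(-216) = 2*(-32) + 136*(-216) = -64 - 29376 = -29440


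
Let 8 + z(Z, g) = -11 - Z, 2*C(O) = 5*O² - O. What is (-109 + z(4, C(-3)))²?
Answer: 17424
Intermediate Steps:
C(O) = -O/2 + 5*O²/2 (C(O) = (5*O² - O)/2 = (-O + 5*O²)/2 = -O/2 + 5*O²/2)
z(Z, g) = -19 - Z (z(Z, g) = -8 + (-11 - Z) = -19 - Z)
(-109 + z(4, C(-3)))² = (-109 + (-19 - 1*4))² = (-109 + (-19 - 4))² = (-109 - 23)² = (-132)² = 17424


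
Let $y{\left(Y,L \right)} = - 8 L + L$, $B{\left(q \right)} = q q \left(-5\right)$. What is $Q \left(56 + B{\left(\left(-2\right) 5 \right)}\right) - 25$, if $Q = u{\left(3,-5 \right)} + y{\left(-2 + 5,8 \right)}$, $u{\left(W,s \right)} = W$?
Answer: $23507$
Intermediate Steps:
$B{\left(q \right)} = - 5 q^{2}$ ($B{\left(q \right)} = q^{2} \left(-5\right) = - 5 q^{2}$)
$y{\left(Y,L \right)} = - 7 L$
$Q = -53$ ($Q = 3 - 56 = -53$)
$Q \left(56 + B{\left(\left(-2\right) 5 \right)}\right) - 25 = - 53 \left(56 - 5 \left(\left(-2\right) 5\right)^{2}\right) - 25 = - 53 \left(56 - 5 \left(-10\right)^{2}\right) - 25 = - 53 \left(56 - 500\right) - 25 = \left(-53\right) \left(-444\right) - 25 = 23532 - 25 = 23507$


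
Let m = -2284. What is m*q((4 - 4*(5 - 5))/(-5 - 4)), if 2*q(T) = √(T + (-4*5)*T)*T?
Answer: 9136*√19/27 ≈ 1474.9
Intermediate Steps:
q(T) = T*√19*√(-T)/2 (q(T) = (√(T + (-4*5)*T)*T)/2 = (√(T - 20*T)*T)/2 = (√(-19*T)*T)/2 = ((√19*√(-T))*T)/2 = (T*√19*√(-T))/2 = T*√19*√(-T)/2)
m*q((4 - 4*(5 - 5))/(-5 - 4)) = -(-1142)*√19*(-(4 - 4*(5 - 5))/(-5 - 4))^(3/2) = -(-1142)*√19*(-(4 - 4*0)/(-9))^(3/2) = -(-1142)*√19*(-(4 + 0)*(-1)/9)^(3/2) = -(-1142)*√19*(-4*(-1)/9)^(3/2) = -(-1142)*√19*(-1*(-4/9))^(3/2) = -(-1142)*√19*(4/9)^(3/2) = -(-1142)*√19*8/27 = -(-9136)*√19/27 = 9136*√19/27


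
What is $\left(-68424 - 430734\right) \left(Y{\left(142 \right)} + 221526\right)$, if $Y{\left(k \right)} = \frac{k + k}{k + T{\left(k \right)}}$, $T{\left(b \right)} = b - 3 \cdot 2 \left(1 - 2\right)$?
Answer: $- \frac{16033659771096}{145} \approx -1.1058 \cdot 10^{11}$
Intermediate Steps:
$T{\left(b \right)} = 6 + b$ ($T{\left(b \right)} = b - 3 \cdot 2 \left(-1\right) = b - -6 = b + 6 = 6 + b$)
$Y{\left(k \right)} = \frac{2 k}{6 + 2 k}$ ($Y{\left(k \right)} = \frac{k + k}{k + \left(6 + k\right)} = \frac{2 k}{6 + 2 k}$)
$\left(-68424 - 430734\right) \left(Y{\left(142 \right)} + 221526\right) = \left(-68424 - 430734\right) \left(\frac{142}{3 + 142} + 221526\right) = - 499158 \left(\frac{142}{145} + 221526\right) = \left(-499158\right) \frac{32121412}{145} = - \frac{16033659771096}{145}$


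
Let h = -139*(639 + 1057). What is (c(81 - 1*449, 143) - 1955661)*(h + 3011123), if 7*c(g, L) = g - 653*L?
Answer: -38254086748746/7 ≈ -5.4649e+12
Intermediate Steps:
h = -235744 (h = -139*1696 = -235744)
c(g, L) = -653*L/7 + g/7 (c(g, L) = (g - 653*L)/7 = -653*L/7 + g/7)
(c(81 - 1*449, 143) - 1955661)*(h + 3011123) = ((-653/7*143 + (81 - 1*449)/7) - 1955661)*(-235744 + 3011123) = ((-93379/7 + (81 - 449)/7) - 1955661)*2775379 = ((-93379/7 + (⅐)*(-368)) - 1955661)*2775379 = ((-93379/7 - 368/7) - 1955661)*2775379 = (-93747/7 - 1955661)*2775379 = -13783374/7*2775379 = -38254086748746/7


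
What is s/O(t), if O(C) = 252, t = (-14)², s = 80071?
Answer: 80071/252 ≈ 317.74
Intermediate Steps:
t = 196
s/O(t) = 80071/252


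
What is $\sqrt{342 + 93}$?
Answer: $\sqrt{435} \approx 20.857$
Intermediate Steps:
$\sqrt{342 + 93} = \sqrt{435}$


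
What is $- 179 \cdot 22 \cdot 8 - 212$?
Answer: $-31716$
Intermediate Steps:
$- 179 \cdot 22 \cdot 8 - 212 = \left(-179\right) 176 - 212 = -31504 - 212 = -31716$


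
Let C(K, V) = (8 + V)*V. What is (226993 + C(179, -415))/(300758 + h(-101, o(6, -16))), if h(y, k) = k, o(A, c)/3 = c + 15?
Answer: 395898/300755 ≈ 1.3163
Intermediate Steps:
o(A, c) = 45 + 3*c (o(A, c) = 3*(c + 15) = 3*(15 + c) = 45 + 3*c)
C(K, V) = V*(8 + V)
(226993 + C(179, -415))/(300758 + h(-101, o(6, -16))) = (226993 - 415*(8 - 415))/(300758 + (45 + 3*(-16))) = (226993 - 415*(-407))/(300758 + (45 - 48)) = (226993 + 168905)/(300758 - 3) = 395898/300755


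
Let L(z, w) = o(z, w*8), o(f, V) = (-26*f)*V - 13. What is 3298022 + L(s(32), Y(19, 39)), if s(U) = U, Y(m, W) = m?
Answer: 3171545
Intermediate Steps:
o(f, V) = -13 - 26*V*f (o(f, V) = -26*V*f - 13 = -13 - 26*V*f)
L(z, w) = -13 - 208*w*z (L(z, w) = -13 - 26*w*8*z = -13 - 26*8*w*z = -13 - 208*w*z)
3298022 + L(s(32), Y(19, 39)) = 3298022 + (-13 - 208*19*32) = 3298022 + (-13 - 126464) = 3298022 - 126477 = 3171545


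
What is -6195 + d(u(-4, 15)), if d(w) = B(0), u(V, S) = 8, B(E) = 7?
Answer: -6188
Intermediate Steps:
d(w) = 7
-6195 + d(u(-4, 15)) = -6195 + 7 = -6188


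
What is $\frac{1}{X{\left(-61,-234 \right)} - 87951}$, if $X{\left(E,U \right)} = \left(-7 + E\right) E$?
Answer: $- \frac{1}{83803} \approx -1.1933 \cdot 10^{-5}$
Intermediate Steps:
$X{\left(E,U \right)} = E \left(-7 + E\right)$
$\frac{1}{X{\left(-61,-234 \right)} - 87951} = \frac{1}{- 61 \left(-7 - 61\right) - 87951} = \frac{1}{\left(-61\right) \left(-68\right) - 87951} = \frac{1}{4148 - 87951} = \frac{1}{-83803} = - \frac{1}{83803}$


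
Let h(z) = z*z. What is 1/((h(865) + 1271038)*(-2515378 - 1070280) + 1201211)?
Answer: -1/7240385328843 ≈ -1.3811e-13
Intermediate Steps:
h(z) = z**2
1/((h(865) + 1271038)*(-2515378 - 1070280) + 1201211) = 1/((865**2 + 1271038)*(-2515378 - 1070280) + 1201211) = 1/((748225 + 1271038)*(-3585658) + 1201211) = 1/(2019263*(-3585658) + 1201211) = 1/(-7240386530054 + 1201211) = 1/(-7240385328843) = -1/7240385328843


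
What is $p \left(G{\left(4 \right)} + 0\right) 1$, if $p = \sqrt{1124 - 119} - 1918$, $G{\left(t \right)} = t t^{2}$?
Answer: $-122752 + 64 \sqrt{1005} \approx -1.2072 \cdot 10^{5}$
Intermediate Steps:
$G{\left(t \right)} = t^{3}$
$p = -1918 + \sqrt{1005}$ ($p = \sqrt{1005} - 1918 = -1918 + \sqrt{1005} \approx -1886.3$)
$p \left(G{\left(4 \right)} + 0\right) 1 = \left(-1918 + \sqrt{1005}\right) \left(4^{3} + 0\right) 1 = \left(-1918 + \sqrt{1005}\right) \left(64 + 0\right) 1 = \left(-1918 + \sqrt{1005}\right) 64 \cdot 1 = \left(-1918 + \sqrt{1005}\right) 64 = -122752 + 64 \sqrt{1005}$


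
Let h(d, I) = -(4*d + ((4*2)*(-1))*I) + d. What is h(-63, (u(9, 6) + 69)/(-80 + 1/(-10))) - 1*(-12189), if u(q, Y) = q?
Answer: 3302846/267 ≈ 12370.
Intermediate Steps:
h(d, I) = -3*d + 8*I (h(d, I) = -(4*d + (8*(-1))*I) + d = -(4*d - 8*I) + d = -(-8*I + 4*d) + d = (-4*d + 8*I) + d = -3*d + 8*I)
h(-63, (u(9, 6) + 69)/(-80 + 1/(-10))) - 1*(-12189) = (-3*(-63) + 8*((9 + 69)/(-80 + 1/(-10)))) - 1*(-12189) = (189 + 8*(78/(-80 - 1/10))) + 12189 = (189 + 8*(78/(-801/10))) + 12189 = (189 + 8*(78*(-10/801))) + 12189 = (189 + 8*(-260/267)) + 12189 = (189 - 2080/267) + 12189 = 48383/267 + 12189 = 3302846/267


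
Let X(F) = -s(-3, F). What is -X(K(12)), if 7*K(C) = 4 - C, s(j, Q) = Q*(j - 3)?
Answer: 48/7 ≈ 6.8571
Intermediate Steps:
s(j, Q) = Q*(-3 + j)
K(C) = 4/7 - C/7 (K(C) = (4 - C)/7 = 4/7 - C/7)
X(F) = 6*F (X(F) = -F*(-3 - 3) = -F*(-6) = -(-6)*F = 6*F)
-X(K(12)) = -6*(4/7 - 1/7*12) = -6*(4/7 - 12/7) = -6*(-8)/7 = -1*(-48/7) = 48/7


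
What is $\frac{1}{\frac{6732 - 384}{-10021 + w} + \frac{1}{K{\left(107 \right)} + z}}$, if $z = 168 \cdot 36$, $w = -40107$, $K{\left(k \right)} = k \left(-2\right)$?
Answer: $- \frac{36555844}{4623013} \approx -7.9074$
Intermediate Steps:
$K{\left(k \right)} = - 2 k$
$z = 6048$
$\frac{1}{\frac{6732 - 384}{-10021 + w} + \frac{1}{K{\left(107 \right)} + z}} = \frac{1}{\frac{6732 - 384}{-10021 - 40107} + \frac{1}{\left(-2\right) 107 + 6048}} = \frac{1}{\frac{6348}{-50128} + \frac{1}{-214 + 6048}} = \frac{1}{6348 \left(- \frac{1}{50128}\right) + \frac{1}{5834}} = \frac{1}{- \frac{1587}{12532} + \frac{1}{5834}} = \frac{1}{- \frac{4623013}{36555844}} = - \frac{36555844}{4623013}$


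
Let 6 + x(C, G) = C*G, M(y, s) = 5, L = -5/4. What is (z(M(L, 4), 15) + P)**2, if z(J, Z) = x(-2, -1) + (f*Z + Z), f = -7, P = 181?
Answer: 7569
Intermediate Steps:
L = -5/4 (L = -5*1/4 = -5/4 ≈ -1.2500)
x(C, G) = -6 + C*G
z(J, Z) = -4 - 6*Z (z(J, Z) = (-6 - 2*(-1)) + (-7*Z + Z) = (-6 + 2) - 6*Z = -4 - 6*Z)
(z(M(L, 4), 15) + P)**2 = ((-4 - 6*15) + 181)**2 = ((-4 - 90) + 181)**2 = (-94 + 181)**2 = 87**2 = 7569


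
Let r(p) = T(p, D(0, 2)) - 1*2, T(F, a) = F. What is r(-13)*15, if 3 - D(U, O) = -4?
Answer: -225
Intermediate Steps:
D(U, O) = 7 (D(U, O) = 3 - 1*(-4) = 3 + 4 = 7)
r(p) = -2 + p (r(p) = p - 1*2 = p - 2 = -2 + p)
r(-13)*15 = (-2 - 13)*15 = -15*15 = -225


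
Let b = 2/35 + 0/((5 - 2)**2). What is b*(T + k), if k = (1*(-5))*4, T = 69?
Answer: 14/5 ≈ 2.8000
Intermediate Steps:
k = -20 (k = -5*4 = -20)
b = 2/35 (b = 2*(1/35) + 0/(3**2) = 2/35 + 0/9 = 2/35 + 0*(1/9) = 2/35 + 0 = 2/35 ≈ 0.057143)
b*(T + k) = 2*(69 - 20)/35 = (2/35)*49 = 14/5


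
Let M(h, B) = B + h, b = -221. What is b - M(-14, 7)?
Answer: -214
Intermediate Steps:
b - M(-14, 7) = -221 - (7 - 14) = -221 - 1*(-7) = -221 + 7 = -214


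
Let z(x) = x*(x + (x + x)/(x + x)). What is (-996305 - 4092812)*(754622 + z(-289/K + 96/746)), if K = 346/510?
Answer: -19825231393790897750588/4163991841 ≈ -4.7611e+12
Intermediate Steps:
K = 173/255 (K = 346*(1/510) = 173/255 ≈ 0.67843)
z(x) = x*(1 + x) (z(x) = x*(x + (2*x)/((2*x))) = x*(x + (2*x)*(1/(2*x))) = x*(x + 1) = x*(1 + x))
(-996305 - 4092812)*(754622 + z(-289/K + 96/746)) = (-996305 - 4092812)*(754622 + (-289/173/255 + 96/746)*(1 + (-289/173/255 + 96/746))) = -5089117*(754622 + (-289*255/173 + 96*(1/746))*(1 + (-289*255/173 + 96*(1/746)))) = -5089117*(754622 + (-73695/173 + 48/373)*(1 + (-73695/173 + 48/373))) = -5089117*(754622 - 27479931*(1 - 27479931/64529)/64529) = -5089117*(754622 - 27479931/64529*(-27415402/64529)) = -5089117*(754622 + 753373355297262/4163991841) = -5089117*3895613206336364/4163991841 = -19825231393790897750588/4163991841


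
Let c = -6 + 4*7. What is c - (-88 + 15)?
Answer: 95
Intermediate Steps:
c = 22 (c = -6 + 28 = 22)
c - (-88 + 15) = 22 - (-88 + 15) = 22 - 1*(-73) = 22 + 73 = 95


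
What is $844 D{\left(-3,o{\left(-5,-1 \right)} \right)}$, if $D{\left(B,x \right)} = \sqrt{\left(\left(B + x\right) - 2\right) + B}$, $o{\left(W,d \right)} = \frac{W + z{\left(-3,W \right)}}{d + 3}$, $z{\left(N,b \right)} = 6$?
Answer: $422 i \sqrt{30} \approx 2311.4 i$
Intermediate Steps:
$o{\left(W,d \right)} = \frac{6 + W}{3 + d}$ ($o{\left(W,d \right)} = \frac{W + 6}{d + 3} = \frac{6 + W}{3 + d}$)
$D{\left(B,x \right)} = \sqrt{-2 + x + 2 B}$ ($D{\left(B,x \right)} = \sqrt{\left(-2 + B + x\right) + B} = \sqrt{-2 + x + 2 B}$)
$844 D{\left(-3,o{\left(-5,-1 \right)} \right)} = 844 \sqrt{-2 + \frac{6 - 5}{3 - 1} + 2 \left(-3\right)} = 844 \sqrt{-2 + \frac{1}{2} \cdot 1 - 6} = 844 \sqrt{-2 + \frac{1}{2} - 6} = 844 \sqrt{- \frac{15}{2}} = 844 \frac{i \sqrt{30}}{2} = 422 i \sqrt{30}$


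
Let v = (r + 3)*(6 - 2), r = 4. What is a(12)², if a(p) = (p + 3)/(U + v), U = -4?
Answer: 25/64 ≈ 0.39063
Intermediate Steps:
v = 28 (v = (4 + 3)*(6 - 2) = 7*4 = 28)
a(p) = ⅛ + p/24 (a(p) = (p + 3)/(-4 + 28) = (3 + p)/24 = (3 + p)*(1/24) = ⅛ + p/24)
a(12)² = (⅛ + (1/24)*12)² = (⅛ + ½)² = (5/8)² = 25/64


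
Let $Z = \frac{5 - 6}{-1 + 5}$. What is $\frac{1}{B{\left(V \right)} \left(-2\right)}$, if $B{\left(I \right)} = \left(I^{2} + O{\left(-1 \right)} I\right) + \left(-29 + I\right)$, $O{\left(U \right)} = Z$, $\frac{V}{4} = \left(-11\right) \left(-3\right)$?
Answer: $- \frac{1}{34988} \approx -2.8581 \cdot 10^{-5}$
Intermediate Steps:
$Z = - \frac{1}{4} \approx -0.25$
$V = 132$ ($V = 4 \left(\left(-11\right) \left(-3\right)\right) = 4 \cdot 33 = 132$)
$O{\left(U \right)} = - \frac{1}{4}$
$B{\left(I \right)} = -29 + I^{2} + \frac{3 I}{4}$ ($B{\left(I \right)} = \left(I^{2} - \frac{I}{4}\right) + \left(-29 + I\right) = -29 + I^{2} + \frac{3 I}{4}$)
$\frac{1}{B{\left(V \right)} \left(-2\right)} = \frac{1}{\left(-29 + 132^{2} + \frac{3}{4} \cdot 132\right) \left(-2\right)} = \frac{1}{\left(-29 + 17424 + 99\right) \left(-2\right)} = \frac{1}{17494 \left(-2\right)} = \frac{1}{-34988} = - \frac{1}{34988}$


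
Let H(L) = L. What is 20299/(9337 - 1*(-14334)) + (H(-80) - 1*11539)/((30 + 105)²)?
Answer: 10546214/47933775 ≈ 0.22002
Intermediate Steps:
20299/(9337 - 1*(-14334)) + (H(-80) - 1*11539)/((30 + 105)²) = 20299/(9337 - 1*(-14334)) + (-80 - 1*11539)/((30 + 105)²) = 20299/(9337 + 14334) + (-80 - 11539)/(135²) = 20299/23671 - 11619/18225 = 20299*(1/23671) - 11619*1/18225 = 20299/23671 - 1291/2025 = 10546214/47933775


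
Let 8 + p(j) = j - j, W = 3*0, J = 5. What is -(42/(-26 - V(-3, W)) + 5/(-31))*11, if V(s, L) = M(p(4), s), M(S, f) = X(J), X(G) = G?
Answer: 517/31 ≈ 16.677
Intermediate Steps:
W = 0
p(j) = -8 (p(j) = -8 + (j - j) = -8 + 0 = -8)
M(S, f) = 5
V(s, L) = 5
-(42/(-26 - V(-3, W)) + 5/(-31))*11 = -(42/(-26 - 1*5) + 5/(-31))*11 = -(42/(-26 - 5) + 5*(-1/31))*11 = -(42/(-31) - 5/31)*11 = -(42*(-1/31) - 5/31)*11 = -(-42/31 - 5/31)*11 = -(-47)*11/31 = -1*(-517/31) = 517/31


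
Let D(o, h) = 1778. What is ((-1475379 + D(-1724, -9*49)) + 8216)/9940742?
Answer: -1465385/9940742 ≈ -0.14741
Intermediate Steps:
((-1475379 + D(-1724, -9*49)) + 8216)/9940742 = ((-1475379 + 1778) + 8216)/9940742 = (-1473601 + 8216)*(1/9940742) = -1465385*1/9940742 = -1465385/9940742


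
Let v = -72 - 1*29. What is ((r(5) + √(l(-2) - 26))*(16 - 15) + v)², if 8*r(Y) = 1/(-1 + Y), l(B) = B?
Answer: 10410689/1024 - 3231*I*√7/8 ≈ 10167.0 - 1068.6*I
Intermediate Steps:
r(Y) = 1/(8*(-1 + Y))
v = -101 (v = -72 - 29 = -101)
((r(5) + √(l(-2) - 26))*(16 - 15) + v)² = ((1/(8*(-1 + 5)) + √(-2 - 26))*(16 - 15) - 101)² = (((⅛)/4 + √(-28))*1 - 101)² = (((⅛)*(¼) + 2*I*√7)*1 - 101)² = ((1/32 + 2*I*√7)*1 - 101)² = ((1/32 + 2*I*√7) - 101)² = (-3231/32 + 2*I*√7)²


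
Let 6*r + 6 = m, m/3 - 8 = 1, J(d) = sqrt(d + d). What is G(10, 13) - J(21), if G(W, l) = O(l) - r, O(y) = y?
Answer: 19/2 - sqrt(42) ≈ 3.0193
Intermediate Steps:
J(d) = sqrt(2)*sqrt(d) (J(d) = sqrt(2*d) = sqrt(2)*sqrt(d))
m = 27 (m = 24 + 3*1 = 24 + 3 = 27)
r = 7/2 (r = -1 + (1/6)*27 = -1 + 9/2 = 7/2 ≈ 3.5000)
G(W, l) = -7/2 + l (G(W, l) = l - 1*7/2 = l - 7/2 = -7/2 + l)
G(10, 13) - J(21) = (-7/2 + 13) - sqrt(2)*sqrt(21) = 19/2 - sqrt(42)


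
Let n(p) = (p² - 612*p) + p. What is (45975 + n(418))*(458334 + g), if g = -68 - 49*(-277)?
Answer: -16372341461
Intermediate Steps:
g = 13505 (g = -68 + 13573 = 13505)
n(p) = p² - 611*p
(45975 + n(418))*(458334 + g) = (45975 + 418*(-611 + 418))*(458334 + 13505) = (45975 + 418*(-193))*471839 = (45975 - 80674)*471839 = -34699*471839 = -16372341461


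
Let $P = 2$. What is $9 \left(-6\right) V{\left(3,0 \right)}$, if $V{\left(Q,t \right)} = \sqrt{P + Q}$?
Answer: $- 54 \sqrt{5} \approx -120.75$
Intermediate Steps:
$V{\left(Q,t \right)} = \sqrt{2 + Q}$
$9 \left(-6\right) V{\left(3,0 \right)} = 9 \left(-6\right) \sqrt{2 + 3} = - 54 \sqrt{5}$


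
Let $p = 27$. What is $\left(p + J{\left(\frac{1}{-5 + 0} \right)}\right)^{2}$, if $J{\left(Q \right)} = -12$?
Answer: $225$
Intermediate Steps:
$\left(p + J{\left(\frac{1}{-5 + 0} \right)}\right)^{2} = \left(27 - 12\right)^{2} = 15^{2} = 225$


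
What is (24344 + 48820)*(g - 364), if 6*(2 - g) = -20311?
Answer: 221186966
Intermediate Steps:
g = 20323/6 (g = 2 - 1/6*(-20311) = 2 + 20311/6 = 20323/6 ≈ 3387.2)
(24344 + 48820)*(g - 364) = (24344 + 48820)*(20323/6 - 364) = 73164*(18139/6) = 221186966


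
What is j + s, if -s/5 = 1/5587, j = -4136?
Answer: -23107837/5587 ≈ -4136.0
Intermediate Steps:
s = -5/5587 ≈ -0.00089493
j + s = -4136 - 5/5587 = -23107837/5587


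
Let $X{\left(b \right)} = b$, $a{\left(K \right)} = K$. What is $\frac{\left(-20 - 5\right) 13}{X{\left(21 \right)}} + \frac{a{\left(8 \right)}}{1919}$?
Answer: $- \frac{623507}{40299} \approx -15.472$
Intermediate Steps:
$\frac{\left(-20 - 5\right) 13}{X{\left(21 \right)}} + \frac{a{\left(8 \right)}}{1919} = \frac{\left(-20 - 5\right) 13}{21} + \frac{8}{1919} = \left(-25\right) 13 \cdot \frac{1}{21} + 8 \cdot \frac{1}{1919} = \left(-325\right) \frac{1}{21} + \frac{8}{1919} = - \frac{325}{21} + \frac{8}{1919} = - \frac{623507}{40299}$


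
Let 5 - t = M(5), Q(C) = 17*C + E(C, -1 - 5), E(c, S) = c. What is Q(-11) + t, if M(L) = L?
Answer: -198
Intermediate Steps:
Q(C) = 18*C (Q(C) = 17*C + C = 18*C)
t = 0 (t = 5 - 1*5 = 5 - 5 = 0)
Q(-11) + t = 18*(-11) + 0 = -198 + 0 = -198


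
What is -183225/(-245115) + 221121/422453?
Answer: 8773601656/6903304473 ≈ 1.2709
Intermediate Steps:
-183225/(-245115) + 221121/422453 = -183225*(-1/245115) + 221121*(1/422453) = 12215/16341 + 221121/422453 = 8773601656/6903304473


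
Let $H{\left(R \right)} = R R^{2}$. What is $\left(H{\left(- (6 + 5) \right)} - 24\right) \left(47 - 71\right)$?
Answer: $32520$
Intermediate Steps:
$H{\left(R \right)} = R^{3}$
$\left(H{\left(- (6 + 5) \right)} - 24\right) \left(47 - 71\right) = \left(\left(- (6 + 5)\right)^{3} - 24\right) \left(47 - 71\right) = \left(\left(\left(-1\right) 11\right)^{3} - 24\right) \left(47 - 71\right) = \left(\left(-11\right)^{3} - 24\right) \left(-24\right) = \left(-1331 - 24\right) \left(-24\right) = \left(-1355\right) \left(-24\right) = 32520$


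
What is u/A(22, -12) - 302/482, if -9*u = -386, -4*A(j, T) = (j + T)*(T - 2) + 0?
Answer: 45461/75915 ≈ 0.59884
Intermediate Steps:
A(j, T) = -(-2 + T)*(T + j)/4 (A(j, T) = -((j + T)*(T - 2) + 0)/4 = -((T + j)*(-2 + T) + 0)/4 = -((-2 + T)*(T + j) + 0)/4 = -(-2 + T)*(T + j)/4)
u = 386/9 (u = -⅑*(-386) = 386/9 ≈ 42.889)
u/A(22, -12) - 302/482 = 386/(9*((½)*(-12) + (½)*22 - ¼*(-12)² - ¼*(-12)*22)) - 302/482 = 386/(9*(-6 + 11 - ¼*144 + 66)) - 302*1/482 = 386/(9*(-6 + 11 - 36 + 66)) - 151/241 = (386/9)/35 - 151/241 = (386/9)*(1/35) - 151/241 = 386/315 - 151/241 = 45461/75915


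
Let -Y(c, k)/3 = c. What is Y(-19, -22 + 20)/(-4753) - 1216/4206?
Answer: -3009695/9995559 ≈ -0.30110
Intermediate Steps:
Y(c, k) = -3*c
Y(-19, -22 + 20)/(-4753) - 1216/4206 = -3*(-19)/(-4753) - 1216/4206 = 57*(-1/4753) - 1216*1/4206 = -57/4753 - 608/2103 = -3009695/9995559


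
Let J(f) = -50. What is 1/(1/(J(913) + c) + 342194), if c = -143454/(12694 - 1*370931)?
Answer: 17768396/6080238142587 ≈ 2.9223e-6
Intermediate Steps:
c = 143454/358237 (c = -143454/(12694 - 370931) = -143454/(-358237) = -143454*(-1/358237) = 143454/358237 ≈ 0.40044)
1/(1/(J(913) + c) + 342194) = 1/(1/(-50 + 143454/358237) + 342194) = 1/(1/(-17768396/358237) + 342194) = 1/(-358237/17768396 + 342194) = 1/(6080238142587/17768396) = 17768396/6080238142587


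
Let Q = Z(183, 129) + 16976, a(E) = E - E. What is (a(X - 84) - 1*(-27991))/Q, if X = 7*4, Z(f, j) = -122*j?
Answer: 27991/1238 ≈ 22.610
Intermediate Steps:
X = 28
a(E) = 0
Q = 1238 (Q = -122*129 + 16976 = -15738 + 16976 = 1238)
(a(X - 84) - 1*(-27991))/Q = (0 - 1*(-27991))/1238 = (0 + 27991)*(1/1238) = 27991*(1/1238) = 27991/1238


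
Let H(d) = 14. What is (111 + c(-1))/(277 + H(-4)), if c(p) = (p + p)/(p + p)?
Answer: 112/291 ≈ 0.38488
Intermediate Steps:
c(p) = 1 (c(p) = (2*p)/((2*p)) = (2*p)*(1/(2*p)) = 1)
(111 + c(-1))/(277 + H(-4)) = (111 + 1)/(277 + 14) = 112/291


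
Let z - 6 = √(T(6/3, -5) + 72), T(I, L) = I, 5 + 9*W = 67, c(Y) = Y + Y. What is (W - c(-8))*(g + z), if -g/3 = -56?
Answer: 11948/3 + 206*√74/9 ≈ 4179.6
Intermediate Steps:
c(Y) = 2*Y
W = 62/9 (W = -5/9 + (⅑)*67 = -5/9 + 67/9 = 62/9 ≈ 6.8889)
g = 168 (g = -3*(-56) = 168)
z = 6 + √74 (z = 6 + √(6/3 + 72) = 6 + √(6*(⅓) + 72) = 6 + √(2 + 72) = 6 + √74 ≈ 14.602)
(W - c(-8))*(g + z) = (62/9 - 2*(-8))*(168 + (6 + √74)) = (62/9 - 1*(-16))*(174 + √74) = (62/9 + 16)*(174 + √74) = 206*(174 + √74)/9 = 11948/3 + 206*√74/9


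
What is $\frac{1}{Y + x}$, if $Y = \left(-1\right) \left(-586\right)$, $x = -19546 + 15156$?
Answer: $- \frac{1}{3804} \approx -0.00026288$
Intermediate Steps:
$x = -4390$
$Y = 586$
$\frac{1}{Y + x} = \frac{1}{586 - 4390} = \frac{1}{-3804} = - \frac{1}{3804}$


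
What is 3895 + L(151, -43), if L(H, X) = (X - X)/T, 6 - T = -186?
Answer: 3895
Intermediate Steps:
T = 192 (T = 6 - 1*(-186) = 6 + 186 = 192)
L(H, X) = 0 (L(H, X) = (X - X)/192 = 0*(1/192) = 0)
3895 + L(151, -43) = 3895 + 0 = 3895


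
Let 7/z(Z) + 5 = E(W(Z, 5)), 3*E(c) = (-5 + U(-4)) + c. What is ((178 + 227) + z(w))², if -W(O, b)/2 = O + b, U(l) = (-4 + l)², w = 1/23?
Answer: 11122022521/67600 ≈ 1.6453e+5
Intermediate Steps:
w = 1/23 (w = 1*(1/23) = 1/23 ≈ 0.043478)
W(O, b) = -2*O - 2*b (W(O, b) = -2*(O + b) = -2*O - 2*b)
E(c) = 59/3 + c/3 (E(c) = ((-5 + (-4 - 4)²) + c)/3 = ((-5 + (-8)²) + c)/3 = ((-5 + 64) + c)/3 = (59 + c)/3 = 59/3 + c/3)
z(Z) = 7/(34/3 - 2*Z/3) (z(Z) = 7/(-5 + (59/3 + (-2*Z - 2*5)/3)) = 7/(-5 + (59/3 + (-2*Z - 10)/3)) = 7/(-5 + (59/3 + (-10 - 2*Z)/3)) = 7/(-5 + (59/3 + (-10/3 - 2*Z/3))) = 7/(-5 + (49/3 - 2*Z/3)) = 7/(34/3 - 2*Z/3))
((178 + 227) + z(w))² = ((178 + 227) - 21/(-34 + 2*(1/23)))² = (405 - 21/(-34 + 2/23))² = (405 - 21/(-780/23))² = (405 - 21*(-23/780))² = (405 + 161/260)² = (105461/260)² = 11122022521/67600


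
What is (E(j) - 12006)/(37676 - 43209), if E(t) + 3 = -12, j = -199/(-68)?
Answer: 12021/5533 ≈ 2.1726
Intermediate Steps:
j = 199/68 (j = -199*(-1/68) = 199/68 ≈ 2.9265)
E(t) = -15 (E(t) = -3 - 12 = -15)
(E(j) - 12006)/(37676 - 43209) = (-15 - 12006)/(37676 - 43209) = -12021/(-5533) = -12021*(-1/5533) = 12021/5533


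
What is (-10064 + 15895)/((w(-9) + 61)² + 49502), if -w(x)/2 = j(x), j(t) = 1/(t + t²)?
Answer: 1079568/9853231 ≈ 0.10956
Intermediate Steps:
w(x) = -2/(x*(1 + x))
(-10064 + 15895)/((w(-9) + 61)² + 49502) = (-10064 + 15895)/((-2/(-9*(1 - 9)) + 61)² + 49502) = 5831/((-2*(-⅑)/(-8) + 61)² + 49502) = 5831/((-2*(-⅑)*(-⅛) + 61)² + 49502) = 5831/((-1/36 + 61)² + 49502) = 5831/((2195/36)² + 49502) = 5831/(4818025/1296 + 49502) = 5831/(68972617/1296) = 5831*(1296/68972617) = 1079568/9853231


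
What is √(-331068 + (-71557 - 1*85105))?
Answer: I*√487730 ≈ 698.38*I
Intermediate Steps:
√(-331068 + (-71557 - 1*85105)) = √(-331068 + (-71557 - 85105)) = √(-331068 - 156662) = √(-487730) = I*√487730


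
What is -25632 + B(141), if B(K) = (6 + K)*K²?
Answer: 2896875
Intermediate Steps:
B(K) = K²*(6 + K)
-25632 + B(141) = -25632 + 141²*(6 + 141) = -25632 + 19881*147 = -25632 + 2922507 = 2896875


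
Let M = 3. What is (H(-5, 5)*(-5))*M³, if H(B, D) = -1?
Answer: 135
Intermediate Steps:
(H(-5, 5)*(-5))*M³ = -1*(-5)*3³ = 5*27 = 135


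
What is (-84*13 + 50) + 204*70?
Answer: 13238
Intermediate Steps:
(-84*13 + 50) + 204*70 = (-1092 + 50) + 14280 = -1042 + 14280 = 13238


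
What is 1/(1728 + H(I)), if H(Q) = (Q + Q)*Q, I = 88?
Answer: 1/17216 ≈ 5.8085e-5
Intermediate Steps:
H(Q) = 2*Q² (H(Q) = (2*Q)*Q = 2*Q²)
1/(1728 + H(I)) = 1/(1728 + 2*88²) = 1/(1728 + 2*7744) = 1/(1728 + 15488) = 1/17216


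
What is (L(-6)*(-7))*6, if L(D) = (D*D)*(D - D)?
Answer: 0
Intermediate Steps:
L(D) = 0 (L(D) = D²*0 = 0)
(L(-6)*(-7))*6 = (0*(-7))*6 = 0*6 = 0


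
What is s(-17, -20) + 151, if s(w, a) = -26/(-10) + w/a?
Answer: 3089/20 ≈ 154.45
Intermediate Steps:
s(w, a) = 13/5 + w/a (s(w, a) = -26*(-1/10) + w/a = 13/5 + w/a)
s(-17, -20) + 151 = (13/5 - 17/(-20)) + 151 = (13/5 - 17*(-1/20)) + 151 = (13/5 + 17/20) + 151 = 69/20 + 151 = 3089/20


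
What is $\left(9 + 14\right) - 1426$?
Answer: $-1403$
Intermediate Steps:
$\left(9 + 14\right) - 1426 = 23 - 1426 = -1403$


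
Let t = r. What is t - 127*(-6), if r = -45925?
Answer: -45163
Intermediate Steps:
t = -45925
t - 127*(-6) = -45925 - 127*(-6) = -45925 - 1*(-762) = -45925 + 762 = -45163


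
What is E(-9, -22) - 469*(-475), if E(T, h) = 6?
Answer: 222781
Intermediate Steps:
E(-9, -22) - 469*(-475) = 6 - 469*(-475) = 6 + 222775 = 222781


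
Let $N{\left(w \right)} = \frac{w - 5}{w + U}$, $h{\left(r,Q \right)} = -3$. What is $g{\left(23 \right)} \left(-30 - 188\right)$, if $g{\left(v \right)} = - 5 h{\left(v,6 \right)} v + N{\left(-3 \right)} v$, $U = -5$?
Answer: $-80224$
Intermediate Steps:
$N{\left(w \right)} = 1$ ($N{\left(w \right)} = \frac{w - 5}{w - 5} = \frac{-5 + w}{-5 + w} = 1$)
$g{\left(v \right)} = 16 v$ ($g{\left(v \right)} = \left(-5\right) \left(-3\right) v + 1 v = 15 v + v = 16 v$)
$g{\left(23 \right)} \left(-30 - 188\right) = 16 \cdot 23 \left(-30 - 188\right) = 368 \left(-218\right) = -80224$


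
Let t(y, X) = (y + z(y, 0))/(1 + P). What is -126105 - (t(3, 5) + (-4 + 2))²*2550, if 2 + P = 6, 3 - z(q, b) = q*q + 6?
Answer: -162927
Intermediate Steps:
z(q, b) = -3 - q² (z(q, b) = 3 - (q*q + 6) = 3 - (q² + 6) = 3 - (6 + q²) = 3 + (-6 - q²) = -3 - q²)
P = 4 (P = -2 + 6 = 4)
t(y, X) = -⅗ - y²/5 + y/5 (t(y, X) = (y + (-3 - y²))/(1 + 4) = (-3 + y - y²)/5 = (-3 + y - y²)*(⅕) = -⅗ - y²/5 + y/5)
-126105 - (t(3, 5) + (-4 + 2))²*2550 = -126105 - ((-⅗ - ⅕*3² + (⅕)*3) + (-4 + 2))²*2550 = -126105 - ((-⅗ - ⅕*9 + ⅗) - 2)²*2550 = -126105 - ((-⅗ - 9/5 + ⅗) - 2)²*2550 = -126105 - (-9/5 - 2)²*2550 = -126105 - (-19/5)²*2550 = -126105 - 361*2550/25 = -126105 - 1*36822 = -126105 - 36822 = -162927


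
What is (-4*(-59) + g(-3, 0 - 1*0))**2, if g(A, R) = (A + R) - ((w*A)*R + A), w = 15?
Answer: 55696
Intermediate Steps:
g(A, R) = R - 15*A*R (g(A, R) = (A + R) - ((15*A)*R + A) = (A + R) - (15*A*R + A) = (A + R) - (A + 15*A*R) = (A + R) + (-A - 15*A*R) = R - 15*A*R)
(-4*(-59) + g(-3, 0 - 1*0))**2 = (-4*(-59) + (0 - 1*0)*(1 - 15*(-3)))**2 = (236 + (0 + 0)*(1 + 45))**2 = (236 + 0*46)**2 = (236 + 0)**2 = 236**2 = 55696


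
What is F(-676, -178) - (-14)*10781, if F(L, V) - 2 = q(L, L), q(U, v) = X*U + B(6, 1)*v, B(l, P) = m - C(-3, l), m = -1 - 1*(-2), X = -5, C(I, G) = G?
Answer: 157696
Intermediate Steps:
m = 1 (m = -1 + 2 = 1)
B(l, P) = 1 - l
q(U, v) = -5*U - 5*v (q(U, v) = -5*U + (1 - 1*6)*v = -5*U + (1 - 6)*v = -5*U - 5*v)
F(L, V) = 2 - 10*L (F(L, V) = 2 + (-5*L - 5*L) = 2 - 10*L)
F(-676, -178) - (-14)*10781 = (2 - 10*(-676)) - (-14)*10781 = (2 + 6760) - 1*(-150934) = 6762 + 150934 = 157696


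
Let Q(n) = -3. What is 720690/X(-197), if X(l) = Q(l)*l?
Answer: 240230/197 ≈ 1219.4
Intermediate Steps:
X(l) = -3*l
720690/X(-197) = 720690/((-3*(-197))) = 720690/591 = 720690*(1/591) = 240230/197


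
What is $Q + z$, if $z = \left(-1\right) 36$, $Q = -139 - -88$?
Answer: $-87$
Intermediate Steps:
$Q = -51$ ($Q = -139 + 88 = -51$)
$z = -36$
$Q + z = -51 - 36 = -87$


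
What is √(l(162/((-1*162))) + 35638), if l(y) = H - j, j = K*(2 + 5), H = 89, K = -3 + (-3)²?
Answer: 3*√3965 ≈ 188.90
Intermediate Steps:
K = 6 (K = -3 + 9 = 6)
j = 42 (j = 6*(2 + 5) = 6*7 = 42)
l(y) = 47 (l(y) = 89 - 1*42 = 89 - 42 = 47)
√(l(162/((-1*162))) + 35638) = √(47 + 35638) = √35685 = 3*√3965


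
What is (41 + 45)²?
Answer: 7396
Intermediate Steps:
(41 + 45)² = 86² = 7396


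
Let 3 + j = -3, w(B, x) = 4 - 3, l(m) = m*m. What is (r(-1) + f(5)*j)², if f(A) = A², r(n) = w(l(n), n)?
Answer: 22201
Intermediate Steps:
l(m) = m²
w(B, x) = 1
j = -6 (j = -3 - 3 = -6)
r(n) = 1
(r(-1) + f(5)*j)² = (1 + 5²*(-6))² = (1 + 25*(-6))² = (1 - 150)² = (-149)² = 22201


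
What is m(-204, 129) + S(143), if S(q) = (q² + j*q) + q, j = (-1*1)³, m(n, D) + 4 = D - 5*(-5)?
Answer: 20599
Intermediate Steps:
m(n, D) = 21 + D (m(n, D) = -4 + (D - 5*(-5)) = -4 + (D + 25) = -4 + (25 + D) = 21 + D)
j = -1 (j = (-1)³ = -1)
S(q) = q² (S(q) = (q² - q) + q = q²)
m(-204, 129) + S(143) = (21 + 129) + 143² = 150 + 20449 = 20599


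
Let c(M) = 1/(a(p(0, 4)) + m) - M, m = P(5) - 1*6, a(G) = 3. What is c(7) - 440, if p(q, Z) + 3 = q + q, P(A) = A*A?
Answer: -9833/22 ≈ -446.95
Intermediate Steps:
P(A) = A²
p(q, Z) = -3 + 2*q (p(q, Z) = -3 + (q + q) = -3 + 2*q)
m = 19 (m = 5² - 1*6 = 25 - 6 = 19)
c(M) = 1/22 - M (c(M) = 1/(3 + 19) - M = 1/22 - M)
c(7) - 440 = (1/22 - 1*7) - 440 = (1/22 - 7) - 440 = -153/22 - 440 = -9833/22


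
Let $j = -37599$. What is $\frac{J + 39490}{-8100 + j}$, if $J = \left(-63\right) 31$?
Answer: $- \frac{37537}{45699} \approx -0.8214$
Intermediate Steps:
$J = -1953$
$\frac{J + 39490}{-8100 + j} = \frac{-1953 + 39490}{-8100 - 37599} = \frac{37537}{-45699} = 37537 \left(- \frac{1}{45699}\right) = - \frac{37537}{45699}$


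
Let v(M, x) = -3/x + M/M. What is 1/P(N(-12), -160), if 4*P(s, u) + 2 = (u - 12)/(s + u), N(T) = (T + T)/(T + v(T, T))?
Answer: -6784/1543 ≈ -4.3966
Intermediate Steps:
v(M, x) = 1 - 3/x (v(M, x) = -3/x + 1 = 1 - 3/x)
N(T) = 2*T/(T + (-3 + T)/T) (N(T) = (T + T)/(T + (-3 + T)/T) = (2*T)/(T + (-3 + T)/T) = 2*T/(T + (-3 + T)/T))
P(s, u) = -1/2 + (-12 + u)/(4*(s + u)) (P(s, u) = -1/2 + ((u - 12)/(s + u))/4 = -1/2 + ((-12 + u)/(s + u))/4 = -1/2 + (-12 + u)/(4*(s + u)))
1/P(N(-12), -160) = 1/((-3 - (-12)**2/(-3 - 12 + (-12)**2) - 1/4*(-160))/(2*(-12)**2/(-3 - 12 + (-12)**2) - 160)) = 1/((-3 - 144/(-3 - 12 + 144) + 40)/(2*144/(-3 - 12 + 144) - 160)) = 1/((-3 - 144/129 + 40)/(2*144/129 - 160)) = 1/((-3 - 144/129 + 40)/(2*144*(1/129) - 160)) = 1/((-3 - 1/2*96/43 + 40)/(96/43 - 160)) = 1/((-3 - 48/43 + 40)/(-6784/43)) = 1/(-43/6784*1543/43) = 1/(-1543/6784) = -6784/1543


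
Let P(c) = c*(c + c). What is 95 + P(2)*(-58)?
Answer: -369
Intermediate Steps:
P(c) = 2*c² (P(c) = c*(2*c) = 2*c²)
95 + P(2)*(-58) = 95 + (2*2²)*(-58) = 95 + (2*4)*(-58) = 95 + 8*(-58) = 95 - 464 = -369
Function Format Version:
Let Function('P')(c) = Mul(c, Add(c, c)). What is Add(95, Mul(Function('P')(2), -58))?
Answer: -369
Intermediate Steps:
Function('P')(c) = Mul(2, Pow(c, 2)) (Function('P')(c) = Mul(c, Mul(2, c)) = Mul(2, Pow(c, 2)))
Add(95, Mul(Function('P')(2), -58)) = Add(95, Mul(Mul(2, Pow(2, 2)), -58)) = Add(95, Mul(Mul(2, 4), -58)) = Add(95, Mul(8, -58)) = Add(95, -464) = -369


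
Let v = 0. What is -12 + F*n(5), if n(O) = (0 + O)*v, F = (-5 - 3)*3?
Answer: -12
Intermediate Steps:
F = -24 (F = -8*3 = -24)
n(O) = 0 (n(O) = (0 + O)*0 = O*0 = 0)
-12 + F*n(5) = -12 - 24*0 = -12 + 0 = -12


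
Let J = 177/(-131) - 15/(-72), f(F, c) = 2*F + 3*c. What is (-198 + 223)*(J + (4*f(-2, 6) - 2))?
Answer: 4154575/3144 ≈ 1321.4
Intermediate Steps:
J = -3593/3144 (J = 177*(-1/131) - 15*(-1/72) = -177/131 + 5/24 = -3593/3144 ≈ -1.1428)
(-198 + 223)*(J + (4*f(-2, 6) - 2)) = (-198 + 223)*(-3593/3144 + (4*(2*(-2) + 3*6) - 2)) = 25*(-3593/3144 + (4*(-4 + 18) - 2)) = 25*(-3593/3144 + (4*14 - 2)) = 25*(-3593/3144 + (56 - 2)) = 25*(-3593/3144 + 54) = 25*(166183/3144) = 4154575/3144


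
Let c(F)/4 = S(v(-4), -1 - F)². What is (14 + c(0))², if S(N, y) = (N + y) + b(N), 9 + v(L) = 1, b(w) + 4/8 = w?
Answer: 1535121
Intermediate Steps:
b(w) = -½ + w
v(L) = -8 (v(L) = -9 + 1 = -8)
S(N, y) = -½ + y + 2*N (S(N, y) = (N + y) + (-½ + N) = -½ + y + 2*N)
c(F) = 4*(-35/2 - F)² (c(F) = 4*(-½ + (-1 - F) + 2*(-8))² = 4*(-½ + (-1 - F) - 16)² = 4*(-35/2 - F)²)
(14 + c(0))² = (14 + (35 + 2*0)²)² = (14 + (35 + 0)²)² = (14 + 35²)² = (14 + 1225)² = 1239² = 1535121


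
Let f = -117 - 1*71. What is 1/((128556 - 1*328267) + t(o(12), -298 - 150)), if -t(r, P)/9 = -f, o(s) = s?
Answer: -1/201403 ≈ -4.9652e-6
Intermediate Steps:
f = -188 (f = -117 - 71 = -188)
t(r, P) = -1692 (t(r, P) = -(-9)*(-188) = -9*188 = -1692)
1/((128556 - 1*328267) + t(o(12), -298 - 150)) = 1/((128556 - 1*328267) - 1692) = 1/((128556 - 328267) - 1692) = 1/(-199711 - 1692) = 1/(-201403) = -1/201403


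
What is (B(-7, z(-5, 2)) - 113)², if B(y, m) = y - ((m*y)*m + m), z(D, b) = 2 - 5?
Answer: 2916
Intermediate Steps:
z(D, b) = -3
B(y, m) = y - m - y*m² (B(y, m) = y - (y*m² + m) = y - (m + y*m²) = y + (-m - y*m²) = y - m - y*m²)
(B(-7, z(-5, 2)) - 113)² = ((-7 - 1*(-3) - 1*(-7)*(-3)²) - 113)² = ((-7 + 3 - 1*(-7)*9) - 113)² = ((-7 + 3 + 63) - 113)² = (59 - 113)² = (-54)² = 2916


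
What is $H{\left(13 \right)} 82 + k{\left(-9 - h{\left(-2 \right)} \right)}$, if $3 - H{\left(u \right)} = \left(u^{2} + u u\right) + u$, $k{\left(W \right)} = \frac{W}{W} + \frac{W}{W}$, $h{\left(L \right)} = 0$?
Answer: $-28534$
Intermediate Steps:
$k{\left(W \right)} = 2$ ($k{\left(W \right)} = 1 + 1 = 2$)
$H{\left(u \right)} = 3 - u - 2 u^{2}$ ($H{\left(u \right)} = 3 - \left(\left(u^{2} + u u\right) + u\right) = 3 - \left(\left(u^{2} + u^{2}\right) + u\right) = 3 - \left(2 u^{2} + u\right) = 3 - \left(u + 2 u^{2}\right) = 3 - u - 2 u^{2}$)
$H{\left(13 \right)} 82 + k{\left(-9 - h{\left(-2 \right)} \right)} = \left(3 - 13 - 2 \cdot 13^{2}\right) 82 + 2 = \left(3 - 13 - 338\right) 82 + 2 = \left(-348\right) 82 + 2 = -28536 + 2 = -28534$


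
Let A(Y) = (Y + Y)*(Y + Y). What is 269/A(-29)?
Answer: 269/3364 ≈ 0.079964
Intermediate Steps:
A(Y) = 4*Y² (A(Y) = (2*Y)*(2*Y) = 4*Y²)
269/A(-29) = 269/((4*(-29)²)) = 269/((4*841)) = 269/3364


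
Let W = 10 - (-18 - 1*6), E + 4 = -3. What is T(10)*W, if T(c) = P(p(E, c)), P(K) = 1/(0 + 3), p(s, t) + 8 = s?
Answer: 34/3 ≈ 11.333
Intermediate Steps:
E = -7 (E = -4 - 3 = -7)
p(s, t) = -8 + s
P(K) = 1/3
T(c) = 1/3
W = 34 (W = 10 - (-18 - 6) = 10 - 1*(-24) = 10 + 24 = 34)
T(10)*W = (1/3)*34 = 34/3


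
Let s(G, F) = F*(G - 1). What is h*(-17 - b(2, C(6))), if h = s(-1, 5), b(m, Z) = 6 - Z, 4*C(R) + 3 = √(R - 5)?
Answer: 235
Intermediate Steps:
s(G, F) = F*(-1 + G)
C(R) = -¾ + √(-5 + R)/4 (C(R) = -¾ + √(R - 5)/4 = -¾ + √(-5 + R)/4)
h = -10 (h = 5*(-1 - 1) = 5*(-2) = -10)
h*(-17 - b(2, C(6))) = -10*(-17 - (6 - (-¾ + √(-5 + 6)/4))) = -10*(-17 - (6 - (-¾ + √1/4))) = -10*(-17 - (6 - (-¾ + (¼)*1))) = -10*(-17 - (6 - (-¾ + ¼))) = -10*(-17 - (6 - 1*(-½))) = -10*(-17 - (6 + ½)) = -10*(-17 - 1*13/2) = -10*(-17 - 13/2) = -10*(-47/2) = 235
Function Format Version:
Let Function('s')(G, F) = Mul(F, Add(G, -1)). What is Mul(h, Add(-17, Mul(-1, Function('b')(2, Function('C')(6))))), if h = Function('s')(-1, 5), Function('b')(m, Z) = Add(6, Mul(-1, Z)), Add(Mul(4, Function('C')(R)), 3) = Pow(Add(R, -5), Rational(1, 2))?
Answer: 235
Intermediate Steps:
Function('s')(G, F) = Mul(F, Add(-1, G))
Function('C')(R) = Add(Rational(-3, 4), Mul(Rational(1, 4), Pow(Add(-5, R), Rational(1, 2)))) (Function('C')(R) = Add(Rational(-3, 4), Mul(Rational(1, 4), Pow(Add(R, -5), Rational(1, 2)))) = Add(Rational(-3, 4), Mul(Rational(1, 4), Pow(Add(-5, R), Rational(1, 2)))))
h = -10 (h = Mul(5, Add(-1, -1)) = Mul(5, -2) = -10)
Mul(h, Add(-17, Mul(-1, Function('b')(2, Function('C')(6))))) = Mul(-10, Add(-17, Mul(-1, Add(6, Mul(-1, Add(Rational(-3, 4), Mul(Rational(1, 4), Pow(Add(-5, 6), Rational(1, 2))))))))) = Mul(-10, Add(-17, Mul(-1, Add(6, Mul(-1, Add(Rational(-3, 4), Mul(Rational(1, 4), Pow(1, Rational(1, 2))))))))) = Mul(-10, Add(-17, Mul(-1, Add(6, Mul(-1, Add(Rational(-3, 4), Mul(Rational(1, 4), 1))))))) = Mul(-10, Add(-17, Mul(-1, Add(6, Mul(-1, Add(Rational(-3, 4), Rational(1, 4))))))) = Mul(-10, Add(-17, Mul(-1, Add(6, Mul(-1, Rational(-1, 2)))))) = Mul(-10, Add(-17, Mul(-1, Add(6, Rational(1, 2))))) = Mul(-10, Add(-17, Mul(-1, Rational(13, 2)))) = Mul(-10, Add(-17, Rational(-13, 2))) = Mul(-10, Rational(-47, 2)) = 235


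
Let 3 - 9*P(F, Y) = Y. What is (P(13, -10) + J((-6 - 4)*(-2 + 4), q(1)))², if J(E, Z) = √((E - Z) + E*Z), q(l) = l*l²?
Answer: -3152/81 + 26*I*√41/9 ≈ -38.914 + 18.498*I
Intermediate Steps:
P(F, Y) = ⅓ - Y/9
q(l) = l³
J(E, Z) = √(E - Z + E*Z)
(P(13, -10) + J((-6 - 4)*(-2 + 4), q(1)))² = ((⅓ - ⅑*(-10)) + √((-6 - 4)*(-2 + 4) - 1*1³ + ((-6 - 4)*(-2 + 4))*1³))² = ((⅓ + 10/9) + √(-10*2 - 1*1 - 10*2*1))² = (13/9 + √(-20 - 1 - 20*1))² = (13/9 + √(-20 - 1 - 20))² = (13/9 + √(-41))² = (13/9 + I*√41)²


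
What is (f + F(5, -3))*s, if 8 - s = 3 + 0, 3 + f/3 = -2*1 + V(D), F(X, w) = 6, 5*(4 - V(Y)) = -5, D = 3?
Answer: 30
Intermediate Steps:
V(Y) = 5 (V(Y) = 4 - ⅕*(-5) = 4 + 1 = 5)
f = 0 (f = -9 + 3*(-2*1 + 5) = -9 + 3*(-2 + 5) = -9 + 3*3 = -9 + 9 = 0)
s = 5 (s = 8 - (3 + 0) = 8 - 1*3 = 8 - 3 = 5)
(f + F(5, -3))*s = (0 + 6)*5 = 6*5 = 30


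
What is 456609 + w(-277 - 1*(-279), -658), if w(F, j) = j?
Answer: 455951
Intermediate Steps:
456609 + w(-277 - 1*(-279), -658) = 456609 - 658 = 455951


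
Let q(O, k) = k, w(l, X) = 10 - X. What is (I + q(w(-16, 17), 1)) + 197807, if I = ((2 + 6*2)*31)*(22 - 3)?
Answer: 206054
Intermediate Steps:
I = 8246 (I = ((2 + 12)*31)*19 = (14*31)*19 = 434*19 = 8246)
(I + q(w(-16, 17), 1)) + 197807 = (8246 + 1) + 197807 = 8247 + 197807 = 206054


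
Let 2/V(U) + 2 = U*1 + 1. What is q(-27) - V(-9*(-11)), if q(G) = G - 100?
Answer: -6224/49 ≈ -127.02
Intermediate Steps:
q(G) = -100 + G
V(U) = 2/(-1 + U) (V(U) = 2/(-2 + (U*1 + 1)) = 2/(-2 + (U + 1)) = 2/(-2 + (1 + U)) = 2/(-1 + U))
q(-27) - V(-9*(-11)) = (-100 - 27) - 2/(-1 - 9*(-11)) = -127 - 2/(-1 + 99) = -127 - 2/98 = -127 - 1*1/49 = -127 - 1/49 = -6224/49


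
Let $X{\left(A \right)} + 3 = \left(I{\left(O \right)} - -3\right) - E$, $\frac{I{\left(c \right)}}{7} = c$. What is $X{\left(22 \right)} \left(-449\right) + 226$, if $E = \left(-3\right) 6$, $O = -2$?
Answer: $-1570$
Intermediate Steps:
$I{\left(c \right)} = 7 c$
$E = -18$
$X{\left(A \right)} = 4$ ($X{\left(A \right)} = -3 + \left(\left(7 \left(-2\right) - -3\right) - -18\right) = -3 + \left(\left(-14 + 3\right) + 18\right) = -3 + \left(-11 + 18\right) = -3 + 7 = 4$)
$X{\left(22 \right)} \left(-449\right) + 226 = 4 \left(-449\right) + 226 = -1796 + 226 = -1570$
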